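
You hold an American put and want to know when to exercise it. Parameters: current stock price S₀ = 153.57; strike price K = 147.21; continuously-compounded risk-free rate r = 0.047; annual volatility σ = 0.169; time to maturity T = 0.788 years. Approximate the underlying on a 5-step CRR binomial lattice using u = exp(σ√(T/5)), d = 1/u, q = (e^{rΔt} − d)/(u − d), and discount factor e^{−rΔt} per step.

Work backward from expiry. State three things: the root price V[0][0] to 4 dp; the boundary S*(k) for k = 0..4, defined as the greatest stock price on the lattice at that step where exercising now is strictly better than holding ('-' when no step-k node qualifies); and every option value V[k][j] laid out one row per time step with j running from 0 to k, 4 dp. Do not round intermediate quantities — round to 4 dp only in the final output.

price = 4.6640
boundary = - - - 125.5725 134.2863
tree:
4.6640
8.0857 1.7971
13.5462 3.5195 0.3463
21.6375 6.8017 0.7562 0.0000
29.7859 12.9237 1.6511 0.0000 0.0000
37.4055 21.6375 3.6052 0.0000 0.0000 0.0000

params: Δt=0.15760 u=1.06939 d=0.93511 q=0.53860 e^(-rΔt)=0.99262
t_5 payoffs: 37.4055 21.6375 3.6052 0.0000 0.0000 0.0000
t_4: node(4,0) S=117.4241 payoff=29.7859 vs cont=28.6995 → 29.7859 [stop]  node(4,1) S=134.2863 payoff=12.9237 vs cont=11.8373 → 12.9237 [stop]  node(4,2) S=153.5700 payoff=0.0000 vs cont=1.6511 → 1.6511 [wait]  node(4,3) S=175.6228 payoff=0.0000 vs cont=0.0000 → 0.0000 [wait]  node(4,4) S=200.8425 payoff=0.0000 vs cont=0.0000 → 0.0000 [wait]  ⇒ S*(4)=134.2863
t_3: node(3,0) S=125.5725 payoff=21.6375 vs cont=20.5511 → 21.6375 [stop]  node(3,1) S=143.6048 payoff=3.6052 vs cont=6.8017 → 6.8017 [wait]  node(3,2) S=164.2267 payoff=0.0000 vs cont=0.7562 → 0.7562 [wait]  node(3,3) S=187.8098 payoff=0.0000 vs cont=0.0000 → 0.0000 [wait]  ⇒ S*(3)=125.5725
t_2: node(2,0) S=134.2863 payoff=12.9237 vs cont=13.5462 → 13.5462 [wait]  node(2,1) S=153.5700 payoff=0.0000 vs cont=3.5195 → 3.5195 [wait]  node(2,2) S=175.6228 payoff=0.0000 vs cont=0.3463 → 0.3463 [wait]  ⇒ S*(2)=-
t_1: node(1,0) S=143.6048 payoff=3.6052 vs cont=8.0857 → 8.0857 [wait]  node(1,1) S=164.2267 payoff=0.0000 vs cont=1.7971 → 1.7971 [wait]  ⇒ S*(1)=-
t_0: node(0,0) S=153.5700 payoff=0.0000 vs cont=4.6640 → 4.6640 [wait]  ⇒ S*(0)=-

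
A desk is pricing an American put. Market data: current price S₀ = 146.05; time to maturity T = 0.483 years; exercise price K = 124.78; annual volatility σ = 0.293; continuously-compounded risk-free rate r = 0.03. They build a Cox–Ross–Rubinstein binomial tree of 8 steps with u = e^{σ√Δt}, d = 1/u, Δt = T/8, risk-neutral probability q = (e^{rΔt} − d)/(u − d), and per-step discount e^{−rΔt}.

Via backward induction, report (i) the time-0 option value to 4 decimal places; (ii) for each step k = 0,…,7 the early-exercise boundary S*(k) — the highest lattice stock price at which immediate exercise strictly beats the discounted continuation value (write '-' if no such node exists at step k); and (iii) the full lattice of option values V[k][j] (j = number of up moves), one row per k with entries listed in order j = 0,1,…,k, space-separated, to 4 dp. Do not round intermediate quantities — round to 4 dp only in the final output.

params: Δt=0.06037 u=1.07465 d=0.93054 q=0.49459 e^(-rΔt)=0.99819
t_8 payoffs: 42.6751 29.9595 15.2747 0.0000 0.0000 0.0000 0.0000 0.0000 0.0000
t_7: node(7,0) S=88.2339 payoff=36.5461 vs cont=36.3203 → 36.5461 [stop]  node(7,1) S=101.8987 payoff=22.8813 vs cont=22.6555 → 22.8813 [stop]  node(7,2) S=117.6798 payoff=7.1002 vs cont=7.7060 → 7.7060 [wait]  node(7,3) S=135.9049 payoff=0.0000 vs cont=0.0000 → 0.0000 [wait]  node(7,4) S=156.9525 payoff=0.0000 vs cont=0.0000 → 0.0000 [wait]  node(7,5) S=181.2597 payoff=0.0000 vs cont=0.0000 → 0.0000 [wait]  node(7,6) S=209.3315 payoff=0.0000 vs cont=0.0000 → 0.0000 [wait]  node(7,7) S=241.7507 payoff=0.0000 vs cont=0.0000 → 0.0000 [wait]  ⇒ S*(7)=101.8987
t_6: node(6,0) S=94.8205 payoff=29.9595 vs cont=29.7337 → 29.9595 [stop]  node(6,1) S=109.5053 payoff=15.2747 vs cont=15.3480 → 15.3480 [wait]  node(6,2) S=126.4644 payoff=0.0000 vs cont=3.8877 → 3.8877 [wait]  node(6,3) S=146.0500 payoff=0.0000 vs cont=0.0000 → 0.0000 [wait]  node(6,4) S=168.6688 payoff=0.0000 vs cont=0.0000 → 0.0000 [wait]  node(6,5) S=194.7906 payoff=0.0000 vs cont=0.0000 → 0.0000 [wait]  node(6,6) S=224.9578 payoff=0.0000 vs cont=0.0000 → 0.0000 [wait]  ⇒ S*(6)=94.8205
t_5: node(5,0) S=101.8987 payoff=22.8813 vs cont=22.6917 → 22.8813 [stop]  node(5,1) S=117.6798 payoff=7.1002 vs cont=9.6623 → 9.6623 [wait]  node(5,2) S=135.9049 payoff=0.0000 vs cont=1.9613 → 1.9613 [wait]  node(5,3) S=156.9525 payoff=0.0000 vs cont=0.0000 → 0.0000 [wait]  node(5,4) S=181.2597 payoff=0.0000 vs cont=0.0000 → 0.0000 [wait]  node(5,5) S=209.3315 payoff=0.0000 vs cont=0.0000 → 0.0000 [wait]  ⇒ S*(5)=101.8987
t_4: node(4,0) S=109.5053 payoff=15.2747 vs cont=16.3138 → 16.3138 [wait]  node(4,1) S=126.4644 payoff=0.0000 vs cont=5.8429 → 5.8429 [wait]  node(4,2) S=146.0500 payoff=0.0000 vs cont=0.9895 → 0.9895 [wait]  node(4,3) S=168.6688 payoff=0.0000 vs cont=0.0000 → 0.0000 [wait]  node(4,4) S=194.7906 payoff=0.0000 vs cont=0.0000 → 0.0000 [wait]  ⇒ S*(4)=-
t_3: node(3,0) S=117.6798 payoff=7.1002 vs cont=11.1148 → 11.1148 [wait]  node(3,1) S=135.9049 payoff=0.0000 vs cont=3.4362 → 3.4362 [wait]  node(3,2) S=156.9525 payoff=0.0000 vs cont=0.4992 → 0.4992 [wait]  node(3,3) S=181.2597 payoff=0.0000 vs cont=0.0000 → 0.0000 [wait]  ⇒ S*(3)=-
t_2: node(2,0) S=126.4644 payoff=0.0000 vs cont=7.3038 → 7.3038 [wait]  node(2,1) S=146.0500 payoff=0.0000 vs cont=1.9800 → 1.9800 [wait]  node(2,2) S=168.6688 payoff=0.0000 vs cont=0.2518 → 0.2518 [wait]  ⇒ S*(2)=-
t_1: node(1,0) S=135.9049 payoff=0.0000 vs cont=4.6623 → 4.6623 [wait]  node(1,1) S=156.9525 payoff=0.0000 vs cont=1.1232 → 1.1232 [wait]  ⇒ S*(1)=-
t_0: node(0,0) S=146.0500 payoff=0.0000 vs cont=2.9066 → 2.9066 [wait]  ⇒ S*(0)=-

price = 2.9066
boundary = - - - - - 101.8987 94.8205 101.8987
tree:
2.9066
4.6623 1.1232
7.3038 1.9800 0.2518
11.1148 3.4362 0.4992 0.0000
16.3138 5.8429 0.9895 0.0000 0.0000
22.8813 9.6623 1.9613 0.0000 0.0000 0.0000
29.9595 15.3480 3.8877 0.0000 0.0000 0.0000 0.0000
36.5461 22.8813 7.7060 0.0000 0.0000 0.0000 0.0000 0.0000
42.6751 29.9595 15.2747 0.0000 0.0000 0.0000 0.0000 0.0000 0.0000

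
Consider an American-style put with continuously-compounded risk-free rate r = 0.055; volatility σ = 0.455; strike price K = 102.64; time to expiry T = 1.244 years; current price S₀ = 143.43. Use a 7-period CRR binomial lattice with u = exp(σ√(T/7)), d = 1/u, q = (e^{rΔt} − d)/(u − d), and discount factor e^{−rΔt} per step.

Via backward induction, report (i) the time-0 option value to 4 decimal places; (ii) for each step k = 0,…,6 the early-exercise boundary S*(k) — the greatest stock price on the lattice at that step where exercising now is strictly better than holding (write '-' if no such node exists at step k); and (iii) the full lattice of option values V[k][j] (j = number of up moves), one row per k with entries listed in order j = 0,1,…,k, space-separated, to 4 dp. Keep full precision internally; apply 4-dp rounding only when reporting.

price = 7.6547
boundary = - - - - 66.5934 54.9704 66.5934
tree:
7.6547
11.8181 3.2590
17.7660 5.5564 0.8135
25.8382 9.3035 1.5727 0.0000
36.0466 15.2054 3.0404 0.0000 0.0000
47.6696 24.0206 5.8776 0.0000 0.0000 0.0000
57.2640 36.0466 11.3626 0.0000 0.0000 0.0000 0.0000
65.1838 47.6696 21.9661 0.0000 0.0000 0.0000 0.0000 0.0000

Δt=0.17771  u=1.21144  d=0.82546  q=0.47764  discount=0.99027
step 7 (expiry): payoffs max(K−S,0) = 65.1838 47.6696 21.9661 0.0000 0.0000 0.0000 0.0000 0.0000
step 6: (k=6,j=0): S=45.3760, (K−S)⁺=57.2640, hold=56.2656 ⇒ V=57.2640 exercise | (k=6,j=1): S=66.5934, (K−S)⁺=36.0466, hold=35.0483 ⇒ V=36.0466 exercise | (k=6,j=2): S=97.7317, (K−S)⁺=4.9083, hold=11.3626 ⇒ V=11.3626 continue | (k=6,j=3): S=143.4300, (K−S)⁺=0.0000, hold=0.0000 ⇒ V=0.0000 continue | (k=6,j=4): S=210.4963, (K−S)⁺=0.0000, hold=0.0000 ⇒ V=0.0000 continue | (k=6,j=5): S=308.9222, (K−S)⁺=0.0000, hold=0.0000 ⇒ V=0.0000 continue | (k=6,j=6): S=453.3709, (K−S)⁺=0.0000, hold=0.0000 ⇒ V=0.0000 continue  boundary S*=66.5934
step 5: (k=5,j=0): S=54.9704, (K−S)⁺=47.6696, hold=46.6713 ⇒ V=47.6696 exercise | (k=5,j=1): S=80.6739, (K−S)⁺=21.9661, hold=24.0206 ⇒ V=24.0206 continue | (k=5,j=2): S=118.3962, (K−S)⁺=0.0000, hold=5.8776 ⇒ V=5.8776 continue | (k=5,j=3): S=173.7570, (K−S)⁺=0.0000, hold=0.0000 ⇒ V=0.0000 continue | (k=5,j=4): S=255.0039, (K−S)⁺=0.0000, hold=0.0000 ⇒ V=0.0000 continue | (k=5,j=5): S=374.2410, (K−S)⁺=0.0000, hold=0.0000 ⇒ V=0.0000 continue  boundary S*=54.9704
step 4: (k=4,j=0): S=66.5934, (K−S)⁺=36.0466, hold=36.0201 ⇒ V=36.0466 exercise | (k=4,j=1): S=97.7317, (K−S)⁺=4.9083, hold=15.2054 ⇒ V=15.2054 continue | (k=4,j=2): S=143.4300, (K−S)⁺=0.0000, hold=3.0404 ⇒ V=3.0404 continue | (k=4,j=3): S=210.4963, (K−S)⁺=0.0000, hold=0.0000 ⇒ V=0.0000 continue | (k=4,j=4): S=308.9222, (K−S)⁺=0.0000, hold=0.0000 ⇒ V=0.0000 continue  boundary S*=66.5934
step 3: (k=3,j=0): S=80.6739, (K−S)⁺=21.9661, hold=25.8382 ⇒ V=25.8382 continue | (k=3,j=1): S=118.3962, (K−S)⁺=0.0000, hold=9.3035 ⇒ V=9.3035 continue | (k=3,j=2): S=173.7570, (K−S)⁺=0.0000, hold=1.5727 ⇒ V=1.5727 continue | (k=3,j=3): S=255.0039, (K−S)⁺=0.0000, hold=0.0000 ⇒ V=0.0000 continue  boundary S*=-
step 2: (k=2,j=0): S=97.7317, (K−S)⁺=4.9083, hold=17.7660 ⇒ V=17.7660 continue | (k=2,j=1): S=143.4300, (K−S)⁺=0.0000, hold=5.5564 ⇒ V=5.5564 continue | (k=2,j=2): S=210.4963, (K−S)⁺=0.0000, hold=0.8135 ⇒ V=0.8135 continue  boundary S*=-
step 1: (k=1,j=0): S=118.3962, (K−S)⁺=0.0000, hold=11.8181 ⇒ V=11.8181 continue | (k=1,j=1): S=173.7570, (K−S)⁺=0.0000, hold=3.2590 ⇒ V=3.2590 continue  boundary S*=-
step 0: (k=0,j=0): S=143.4300, (K−S)⁺=0.0000, hold=7.6547 ⇒ V=7.6547 continue  boundary S*=-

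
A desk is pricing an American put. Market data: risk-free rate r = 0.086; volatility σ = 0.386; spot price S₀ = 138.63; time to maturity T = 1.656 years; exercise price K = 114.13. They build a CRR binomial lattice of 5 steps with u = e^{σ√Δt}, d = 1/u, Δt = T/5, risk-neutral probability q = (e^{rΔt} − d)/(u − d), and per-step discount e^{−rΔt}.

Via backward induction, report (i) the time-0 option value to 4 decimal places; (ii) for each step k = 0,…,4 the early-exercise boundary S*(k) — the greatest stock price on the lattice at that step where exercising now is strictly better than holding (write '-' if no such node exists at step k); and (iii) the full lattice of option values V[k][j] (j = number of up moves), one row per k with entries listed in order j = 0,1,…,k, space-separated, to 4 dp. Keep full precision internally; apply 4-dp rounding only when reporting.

price = 9.2237
boundary = - - - 71.1920 88.9009
tree:
9.2237
15.9738 3.2406
26.8025 6.4425 0.3381
42.9380 12.7703 0.7088 0.0000
57.1194 25.2291 1.4859 0.0000 0.0000
68.4759 42.9380 3.1150 0.0000 0.0000 0.0000

Δt=0.33120, u=1.24875, d=0.80080, q=0.50919, disc=e^(-rΔt)=0.97192
k=5 terminal: V=max(K-S,0) → 68.4759 42.9380 3.1150 0.0000 0.0000 0.0000
k=4: j=0 S=57.0106 intr=57.1194 cont=53.9145 V=57.1194[EX]; j=1 S=88.9009 intr=25.2291 cont=22.0241 V=25.2291[EX]; j=2 S=138.6300 intr=0.0000 cont=1.4859 V=1.4859[hold]; j=3 S=216.1763 intr=0.0000 cont=0.0000 V=0.0000[hold]; j=4 S=337.1002 intr=0.0000 cont=0.0000 V=0.0000[hold]  S*(4)=88.9009
k=3: j=0 S=71.1920 intr=42.9380 cont=39.7331 V=42.9380[EX]; j=1 S=111.0150 intr=3.1150 cont=12.7703 V=12.7703[hold]; j=2 S=173.1142 intr=0.0000 cont=0.7088 V=0.7088[hold]; j=3 S=269.9501 intr=0.0000 cont=0.0000 V=0.0000[hold]  S*(3)=71.1920
k=2: j=0 S=88.9009 intr=25.2291 cont=26.8025 V=26.8025[hold]; j=1 S=138.6300 intr=0.0000 cont=6.4425 V=6.4425[hold]; j=2 S=216.1763 intr=0.0000 cont=0.3381 V=0.3381[hold]  S*(2)=-
k=1: j=0 S=111.0150 intr=3.1150 cont=15.9738 V=15.9738[hold]; j=1 S=173.1142 intr=0.0000 cont=3.2406 V=3.2406[hold]  S*(1)=-
k=0: j=0 S=138.6300 intr=0.0000 cont=9.2237 V=9.2237[hold]  S*(0)=-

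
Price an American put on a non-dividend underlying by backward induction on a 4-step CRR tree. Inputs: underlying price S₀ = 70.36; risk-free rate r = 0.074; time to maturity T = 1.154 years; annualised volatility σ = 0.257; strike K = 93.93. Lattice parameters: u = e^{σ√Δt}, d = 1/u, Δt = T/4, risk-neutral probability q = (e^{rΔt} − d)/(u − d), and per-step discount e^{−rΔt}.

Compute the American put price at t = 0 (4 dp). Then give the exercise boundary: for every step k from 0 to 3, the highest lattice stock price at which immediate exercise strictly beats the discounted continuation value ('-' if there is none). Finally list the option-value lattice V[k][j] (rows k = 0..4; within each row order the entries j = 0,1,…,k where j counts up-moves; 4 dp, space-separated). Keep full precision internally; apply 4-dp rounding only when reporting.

price = 23.5700
boundary = 70.3600 61.2880 70.3600 80.7748
tree:
23.5700
32.6420 13.8125
40.5442 23.5700 6.1640
47.4276 32.6420 13.1552 0.5357
53.4235 40.5442 23.5700 1.1987 0.0000

Δt=0.28850  u=1.14802  d=0.87106  q=0.54346  discount=0.97888
step 4 (expiry): payoffs max(K−S,0) = 53.4235 40.5442 23.5700 1.1987 0.0000
step 3: (k=3,j=0): S=46.5024, (K−S)⁺=47.4276, hold=45.4435 ⇒ V=47.4276 exercise | (k=3,j=1): S=61.2880, (K−S)⁺=32.6420, hold=30.6579 ⇒ V=32.6420 exercise | (k=3,j=2): S=80.7748, (K−S)⁺=13.1552, hold=11.1711 ⇒ V=13.1552 exercise | (k=3,j=3): S=106.4575, (K−S)⁺=0.0000, hold=0.5357 ⇒ V=0.5357 continue  boundary S*=80.7748
step 2: (k=2,j=0): S=53.3858, (K−S)⁺=40.5442, hold=38.5602 ⇒ V=40.5442 exercise | (k=2,j=1): S=70.3600, (K−S)⁺=23.5700, hold=21.5859 ⇒ V=23.5700 exercise | (k=2,j=2): S=92.7313, (K−S)⁺=1.1987, hold=6.1640 ⇒ V=6.1640 continue  boundary S*=70.3600
step 1: (k=1,j=0): S=61.2880, (K−S)⁺=32.6420, hold=30.6579 ⇒ V=32.6420 exercise | (k=1,j=1): S=80.7748, (K−S)⁺=13.1552, hold=13.8125 ⇒ V=13.8125 continue  boundary S*=61.2880
step 0: (k=0,j=0): S=70.3600, (K−S)⁺=23.5700, hold=21.9356 ⇒ V=23.5700 exercise  boundary S*=70.3600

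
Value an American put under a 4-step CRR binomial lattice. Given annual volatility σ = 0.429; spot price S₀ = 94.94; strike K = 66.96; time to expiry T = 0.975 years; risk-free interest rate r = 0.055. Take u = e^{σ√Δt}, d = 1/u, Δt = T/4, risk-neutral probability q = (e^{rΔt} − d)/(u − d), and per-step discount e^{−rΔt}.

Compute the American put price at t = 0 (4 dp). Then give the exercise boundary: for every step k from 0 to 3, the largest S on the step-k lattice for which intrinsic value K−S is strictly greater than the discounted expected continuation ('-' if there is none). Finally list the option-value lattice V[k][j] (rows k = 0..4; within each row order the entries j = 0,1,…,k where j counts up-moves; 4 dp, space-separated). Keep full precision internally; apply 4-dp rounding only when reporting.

Δt=0.24375  u=1.23590  d=0.80913  q=0.47887  discount=0.98668
step 4 (expiry): payoffs max(K−S,0) = 26.2677 4.8044 0.0000 0.0000 0.0000
step 3: (k=3,j=0): S=50.2917, (K−S)⁺=16.6683, hold=15.7766 ⇒ V=16.6683 exercise | (k=3,j=1): S=76.8183, (K−S)⁺=0.0000, hold=2.4704 ⇒ V=2.4704 continue | (k=3,j=2): S=117.3366, (K−S)⁺=0.0000, hold=0.0000 ⇒ V=0.0000 continue | (k=3,j=3): S=179.2265, (K−S)⁺=0.0000, hold=0.0000 ⇒ V=0.0000 continue  boundary S*=50.2917
step 2: (k=2,j=0): S=62.1556, (K−S)⁺=4.8044, hold=9.7379 ⇒ V=9.7379 continue | (k=2,j=1): S=94.9400, (K−S)⁺=0.0000, hold=1.2702 ⇒ V=1.2702 continue | (k=2,j=2): S=145.0167, (K−S)⁺=0.0000, hold=0.0000 ⇒ V=0.0000 continue  boundary S*=-
step 1: (k=1,j=0): S=76.8183, (K−S)⁺=0.0000, hold=5.6073 ⇒ V=5.6073 continue | (k=1,j=1): S=117.3366, (K−S)⁺=0.0000, hold=0.6531 ⇒ V=0.6531 continue  boundary S*=-
step 0: (k=0,j=0): S=94.9400, (K−S)⁺=0.0000, hold=3.1918 ⇒ V=3.1918 continue  boundary S*=-

price = 3.1918
boundary = - - - 50.2917
tree:
3.1918
5.6073 0.6531
9.7379 1.2702 0.0000
16.6683 2.4704 0.0000 0.0000
26.2677 4.8044 0.0000 0.0000 0.0000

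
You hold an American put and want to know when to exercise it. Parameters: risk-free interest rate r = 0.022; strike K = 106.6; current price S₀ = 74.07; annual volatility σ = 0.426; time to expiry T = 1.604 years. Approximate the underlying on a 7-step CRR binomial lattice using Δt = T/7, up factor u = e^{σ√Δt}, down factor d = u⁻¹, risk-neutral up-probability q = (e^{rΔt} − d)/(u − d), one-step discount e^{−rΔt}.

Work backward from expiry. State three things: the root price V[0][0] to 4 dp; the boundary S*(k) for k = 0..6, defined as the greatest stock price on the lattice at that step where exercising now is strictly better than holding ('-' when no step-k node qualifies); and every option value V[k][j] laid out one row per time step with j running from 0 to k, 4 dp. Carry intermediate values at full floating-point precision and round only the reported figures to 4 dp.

price = 37.9194
boundary = - - 49.2627 40.1751 49.2627 60.4060 74.0700
tree:
37.9194
47.3886 27.2856
57.3373 36.2990 17.0671
66.4249 46.5788 24.7016 8.3459
73.8362 57.3373 34.5356 13.4973 2.4264
79.8802 66.4249 46.1940 21.3104 4.5286 0.0000
84.8093 73.8362 57.3373 32.5300 8.4522 0.0000 0.0000
88.8291 79.8802 66.4249 46.1940 15.7752 0.0000 0.0000 0.0000

Δt=0.22914, u=1.22620, d=0.81553, q=0.46150, disc=e^(-rΔt)=0.99497
k=7 terminal: V=max(K-S,0) → 88.8291 79.8802 66.4249 46.1940 15.7752 0.0000 0.0000 0.0000
k=6: j=0 S=21.7907 intr=84.8093 cont=84.2733 V=84.8093[EX]; j=1 S=32.7638 intr=73.8362 cont=73.3001 V=73.8362[EX]; j=2 S=49.2627 intr=57.3373 cont=56.8012 V=57.3373[EX]; j=3 S=74.0700 intr=32.5300 cont=31.9940 V=32.5300[EX]; j=4 S=111.3695 intr=0.0000 cont=8.4522 V=8.4522[hold]; j=5 S=167.4519 intr=0.0000 cont=0.0000 V=0.0000[hold]; j=6 S=251.7758 intr=0.0000 cont=0.0000 V=0.0000[hold]  S*(6)=74.0700
k=5: j=0 S=26.7198 intr=79.8802 cont=79.3442 V=79.8802[EX]; j=1 S=40.1751 intr=66.4249 cont=65.8889 V=66.4249[EX]; j=2 S=60.4060 intr=46.1940 cont=45.6579 V=46.1940[EX]; j=3 S=90.8248 intr=15.7752 cont=21.3104 V=21.3104[hold]; j=4 S=136.5615 intr=0.0000 cont=4.5286 V=4.5286[hold]; j=5 S=205.3298 intr=0.0000 cont=0.0000 V=0.0000[hold]  S*(5)=60.4060
k=4: j=0 S=32.7638 intr=73.8362 cont=73.3001 V=73.8362[EX]; j=1 S=49.2627 intr=57.3373 cont=56.8012 V=57.3373[EX]; j=2 S=74.0700 intr=32.5300 cont=34.5356 V=34.5356[hold]; j=3 S=111.3695 intr=0.0000 cont=13.4973 V=13.4973[hold]; j=4 S=167.4519 intr=0.0000 cont=2.4264 V=2.4264[hold]  S*(4)=49.2627
k=3: j=0 S=40.1751 intr=66.4249 cont=65.8889 V=66.4249[EX]; j=1 S=60.4060 intr=46.1940 cont=46.5788 V=46.5788[hold]; j=2 S=90.8248 intr=15.7752 cont=24.7016 V=24.7016[hold]; j=3 S=136.5615 intr=0.0000 cont=8.3459 V=8.3459[hold]  S*(3)=40.1751
k=2: j=0 S=49.2627 intr=57.3373 cont=56.9780 V=57.3373[EX]; j=1 S=74.0700 intr=32.5300 cont=36.2990 V=36.2990[hold]; j=2 S=111.3695 intr=0.0000 cont=17.0671 V=17.0671[hold]  S*(2)=49.2627
k=1: j=0 S=60.4060 intr=46.1940 cont=47.3886 V=47.3886[hold]; j=1 S=90.8248 intr=15.7752 cont=27.2856 V=27.2856[hold]  S*(1)=-
k=0: j=0 S=74.0700 intr=32.5300 cont=37.9194 V=37.9194[hold]  S*(0)=-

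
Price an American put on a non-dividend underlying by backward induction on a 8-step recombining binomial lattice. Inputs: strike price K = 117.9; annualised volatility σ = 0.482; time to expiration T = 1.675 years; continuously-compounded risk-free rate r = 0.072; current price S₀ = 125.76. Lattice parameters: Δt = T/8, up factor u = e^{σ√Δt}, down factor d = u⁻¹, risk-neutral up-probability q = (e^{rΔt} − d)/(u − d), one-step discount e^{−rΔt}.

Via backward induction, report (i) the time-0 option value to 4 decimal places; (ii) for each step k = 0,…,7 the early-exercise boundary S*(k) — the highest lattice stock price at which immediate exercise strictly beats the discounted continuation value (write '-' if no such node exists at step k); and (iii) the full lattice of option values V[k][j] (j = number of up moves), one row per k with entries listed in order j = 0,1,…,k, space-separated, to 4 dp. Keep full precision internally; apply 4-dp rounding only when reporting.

Δt=0.20938  u=1.24676  d=0.80208  q=0.47924  discount=0.98504
step 8 (expiry): payoffs max(K−S,0) = 96.3588 84.4160 65.8518 36.9952 0.0000 0.0000 0.0000 0.0000 0.0000
step 7: (k=7,j=0): S=26.8567, (K−S)⁺=91.0433, hold=89.2792 ⇒ V=91.0433 exercise | (k=7,j=1): S=41.7467, (K−S)⁺=76.1533, hold=74.3893 ⇒ V=76.1533 exercise | (k=7,j=2): S=64.8918, (K−S)⁺=53.0082, hold=51.2442 ⇒ V=53.0082 exercise | (k=7,j=3): S=100.8691, (K−S)⁺=17.0309, hold=18.9773 ⇒ V=18.9773 continue | (k=7,j=4): S=156.7930, (K−S)⁺=0.0000, hold=0.0000 ⇒ V=0.0000 continue | (k=7,j=5): S=243.7222, (K−S)⁺=0.0000, hold=0.0000 ⇒ V=0.0000 continue | (k=7,j=6): S=378.8466, (K−S)⁺=0.0000, hold=0.0000 ⇒ V=0.0000 continue | (k=7,j=7): S=588.8867, (K−S)⁺=0.0000, hold=0.0000 ⇒ V=0.0000 continue  boundary S*=64.8918
step 6: (k=6,j=0): S=33.4840, (K−S)⁺=84.4160, hold=82.6520 ⇒ V=84.4160 exercise | (k=6,j=1): S=52.0482, (K−S)⁺=65.8518, hold=64.0878 ⇒ V=65.8518 exercise | (k=6,j=2): S=80.9048, (K−S)⁺=36.9952, hold=36.1501 ⇒ V=36.9952 exercise | (k=6,j=3): S=125.7600, (K−S)⁺=0.0000, hold=9.7347 ⇒ V=9.7347 continue | (k=6,j=4): S=195.4838, (K−S)⁺=0.0000, hold=0.0000 ⇒ V=0.0000 continue | (k=6,j=5): S=303.8640, (K−S)⁺=0.0000, hold=0.0000 ⇒ V=0.0000 continue | (k=6,j=6): S=472.3322, (K−S)⁺=0.0000, hold=0.0000 ⇒ V=0.0000 continue  boundary S*=80.9048
step 5: (k=5,j=0): S=41.7467, (K−S)⁺=76.1533, hold=74.3893 ⇒ V=76.1533 exercise | (k=5,j=1): S=64.8918, (K−S)⁺=53.0082, hold=51.2442 ⇒ V=53.0082 exercise | (k=5,j=2): S=100.8691, (K−S)⁺=17.0309, hold=23.5728 ⇒ V=23.5728 continue | (k=5,j=3): S=156.7930, (K−S)⁺=0.0000, hold=4.9936 ⇒ V=4.9936 continue | (k=5,j=4): S=243.7222, (K−S)⁺=0.0000, hold=0.0000 ⇒ V=0.0000 continue | (k=5,j=5): S=378.8466, (K−S)⁺=0.0000, hold=0.0000 ⇒ V=0.0000 continue  boundary S*=64.8918
step 4: (k=4,j=0): S=52.0482, (K−S)⁺=65.8518, hold=64.0878 ⇒ V=65.8518 exercise | (k=4,j=1): S=80.9048, (K−S)⁺=36.9952, hold=38.3195 ⇒ V=38.3195 continue | (k=4,j=2): S=125.7600, (K−S)⁺=0.0000, hold=14.4494 ⇒ V=14.4494 continue | (k=4,j=3): S=195.4838, (K−S)⁺=0.0000, hold=2.5615 ⇒ V=2.5615 continue | (k=4,j=4): S=303.8640, (K−S)⁺=0.0000, hold=0.0000 ⇒ V=0.0000 continue  boundary S*=52.0482
step 3: (k=3,j=0): S=64.8918, (K−S)⁺=53.0082, hold=51.8693 ⇒ V=53.0082 exercise | (k=3,j=1): S=100.8691, (K−S)⁺=17.0309, hold=26.4778 ⇒ V=26.4778 continue | (k=3,j=2): S=156.7930, (K−S)⁺=0.0000, hold=8.6213 ⇒ V=8.6213 continue | (k=3,j=3): S=243.7222, (K−S)⁺=0.0000, hold=1.3140 ⇒ V=1.3140 continue  boundary S*=64.8918
step 2: (k=2,j=0): S=80.9048, (K−S)⁺=36.9952, hold=39.6908 ⇒ V=39.6908 continue | (k=2,j=1): S=125.7600, (K−S)⁺=0.0000, hold=17.6521 ⇒ V=17.6521 continue | (k=2,j=2): S=195.4838, (K−S)⁺=0.0000, hold=5.0427 ⇒ V=5.0427 continue  boundary S*=-
step 1: (k=1,j=0): S=100.8691, (K−S)⁺=17.0309, hold=28.6931 ⇒ V=28.6931 continue | (k=1,j=1): S=156.7930, (K−S)⁺=0.0000, hold=11.4355 ⇒ V=11.4355 continue  boundary S*=-
step 0: (k=0,j=0): S=125.7600, (K−S)⁺=0.0000, hold=20.1170 ⇒ V=20.1170 continue  boundary S*=-

price = 20.1170
boundary = - - - 64.8918 52.0482 64.8918 80.9048 64.8918
tree:
20.1170
28.6931 11.4355
39.6908 17.6521 5.0427
53.0082 26.4778 8.6213 1.3140
65.8518 38.3195 14.4494 2.5615 0.0000
76.1533 53.0082 23.5728 4.9936 0.0000 0.0000
84.4160 65.8518 36.9952 9.7347 0.0000 0.0000 0.0000
91.0433 76.1533 53.0082 18.9773 0.0000 0.0000 0.0000 0.0000
96.3588 84.4160 65.8518 36.9952 0.0000 0.0000 0.0000 0.0000 0.0000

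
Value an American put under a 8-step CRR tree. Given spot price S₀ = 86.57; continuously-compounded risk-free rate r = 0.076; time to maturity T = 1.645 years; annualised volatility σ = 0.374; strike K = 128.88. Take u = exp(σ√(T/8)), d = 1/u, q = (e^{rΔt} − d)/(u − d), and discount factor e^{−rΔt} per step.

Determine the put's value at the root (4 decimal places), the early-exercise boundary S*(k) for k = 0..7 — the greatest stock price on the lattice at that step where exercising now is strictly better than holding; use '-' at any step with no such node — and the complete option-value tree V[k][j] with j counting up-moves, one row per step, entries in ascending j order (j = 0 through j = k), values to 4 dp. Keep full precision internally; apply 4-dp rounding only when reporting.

Δt=0.20563  u=1.18482  d=0.84401  q=0.50392  discount=0.98449
step 8 (expiry): payoffs max(K−S,0) = 106.5885 97.5871 84.9508 67.2119 42.3100 7.3525 0.0000 0.0000 0.0000
step 7: (k=7,j=0): S=26.4115, (K−S)⁺=102.4685, hold=100.4701 ⇒ V=102.4685 exercise | (k=7,j=1): S=37.0766, (K−S)⁺=91.8034, hold=89.8050 ⇒ V=91.8034 exercise | (k=7,j=2): S=52.0483, (K−S)⁺=76.8317, hold=74.8333 ⇒ V=76.8317 exercise | (k=7,j=3): S=73.0657, (K−S)⁺=55.8143, hold=53.8158 ⇒ V=55.8143 exercise | (k=7,j=4): S=102.5702, (K−S)⁺=26.3098, hold=24.3114 ⇒ V=26.3098 exercise | (k=7,j=5): S=143.9886, (K−S)⁺=0.0000, hold=3.5909 ⇒ V=3.5909 continue | (k=7,j=6): S=202.1321, (K−S)⁺=0.0000, hold=0.0000 ⇒ V=0.0000 continue | (k=7,j=7): S=283.7543, (K−S)⁺=0.0000, hold=0.0000 ⇒ V=0.0000 continue  boundary S*=102.5702
step 6: (k=6,j=0): S=31.2929, (K−S)⁺=97.5871, hold=95.5887 ⇒ V=97.5871 exercise | (k=6,j=1): S=43.9292, (K−S)⁺=84.9508, hold=82.9524 ⇒ V=84.9508 exercise | (k=6,j=2): S=61.6681, (K−S)⁺=67.2119, hold=65.2135 ⇒ V=67.2119 exercise | (k=6,j=3): S=86.5700, (K−S)⁺=42.3100, hold=40.3116 ⇒ V=42.3100 exercise | (k=6,j=4): S=121.5275, (K−S)⁺=7.3525, hold=14.6310 ⇒ V=14.6310 continue | (k=6,j=5): S=170.6011, (K−S)⁺=0.0000, hold=1.7538 ⇒ V=1.7538 continue | (k=6,j=6): S=239.4908, (K−S)⁺=0.0000, hold=0.0000 ⇒ V=0.0000 continue  boundary S*=86.5700
step 5: (k=5,j=0): S=37.0766, (K−S)⁺=91.8034, hold=89.8050 ⇒ V=91.8034 exercise | (k=5,j=1): S=52.0483, (K−S)⁺=76.8317, hold=74.8333 ⇒ V=76.8317 exercise | (k=5,j=2): S=73.0657, (K−S)⁺=55.8143, hold=53.8158 ⇒ V=55.8143 exercise | (k=5,j=3): S=102.5702, (K−S)⁺=26.3098, hold=27.9223 ⇒ V=27.9223 continue | (k=5,j=4): S=143.9886, (K−S)⁺=0.0000, hold=8.0157 ⇒ V=8.0157 continue | (k=5,j=5): S=202.1321, (K−S)⁺=0.0000, hold=0.8565 ⇒ V=0.8565 continue  boundary S*=73.0657
step 4: (k=4,j=0): S=43.9292, (K−S)⁺=84.9508, hold=82.9524 ⇒ V=84.9508 exercise | (k=4,j=1): S=61.6681, (K−S)⁺=67.2119, hold=65.2135 ⇒ V=67.2119 exercise | (k=4,j=2): S=86.5700, (K−S)⁺=42.3100, hold=41.1115 ⇒ V=42.3100 exercise | (k=4,j=3): S=121.5275, (K−S)⁺=7.3525, hold=17.6136 ⇒ V=17.6136 continue | (k=4,j=4): S=170.6011, (K−S)⁺=0.0000, hold=4.3397 ⇒ V=4.3397 continue  boundary S*=86.5700
step 3: (k=3,j=0): S=52.0483, (K−S)⁺=76.8317, hold=74.8333 ⇒ V=76.8317 exercise | (k=3,j=1): S=73.0657, (K−S)⁺=55.8143, hold=53.8158 ⇒ V=55.8143 exercise | (k=3,j=2): S=102.5702, (K−S)⁺=26.3098, hold=29.4020 ⇒ V=29.4020 continue | (k=3,j=3): S=143.9886, (K−S)⁺=0.0000, hold=10.7553 ⇒ V=10.7553 continue  boundary S*=73.0657
step 2: (k=2,j=0): S=61.6681, (K−S)⁺=67.2119, hold=65.2135 ⇒ V=67.2119 exercise | (k=2,j=1): S=86.5700, (K−S)⁺=42.3100, hold=41.8456 ⇒ V=42.3100 exercise | (k=2,j=2): S=121.5275, (K−S)⁺=7.3525, hold=19.6954 ⇒ V=19.6954 continue  boundary S*=86.5700
step 1: (k=1,j=0): S=73.0657, (K−S)⁺=55.8143, hold=53.8158 ⇒ V=55.8143 exercise | (k=1,j=1): S=102.5702, (K−S)⁺=26.3098, hold=30.4348 ⇒ V=30.4348 continue  boundary S*=73.0657
step 0: (k=0,j=0): S=86.5700, (K−S)⁺=42.3100, hold=42.3580 ⇒ V=42.3580 continue  boundary S*=-

price = 42.3580
boundary = - 73.0657 86.5700 73.0657 86.5700 73.0657 86.5700 102.5702
tree:
42.3580
55.8143 30.4348
67.2119 42.3100 19.6954
76.8317 55.8143 29.4020 10.7553
84.9508 67.2119 42.3100 17.6136 4.3397
91.8034 76.8317 55.8143 27.9223 8.0157 0.8565
97.5871 84.9508 67.2119 42.3100 14.6310 1.7538 0.0000
102.4685 91.8034 76.8317 55.8143 26.3098 3.5909 0.0000 0.0000
106.5885 97.5871 84.9508 67.2119 42.3100 7.3525 0.0000 0.0000 0.0000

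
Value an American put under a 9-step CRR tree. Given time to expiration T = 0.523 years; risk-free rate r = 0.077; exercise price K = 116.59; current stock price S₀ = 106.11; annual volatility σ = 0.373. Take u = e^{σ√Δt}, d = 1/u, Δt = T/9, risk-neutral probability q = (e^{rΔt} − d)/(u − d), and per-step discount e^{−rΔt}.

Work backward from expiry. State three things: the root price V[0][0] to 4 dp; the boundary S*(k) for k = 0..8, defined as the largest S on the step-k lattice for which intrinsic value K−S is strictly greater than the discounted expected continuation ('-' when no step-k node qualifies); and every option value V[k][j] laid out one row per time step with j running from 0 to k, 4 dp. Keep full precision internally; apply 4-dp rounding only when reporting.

Δt=0.05811, u=1.09408, d=0.91401, q=0.50244, disc=e^(-rΔt)=0.99554
k=9 terminal: V=max(K-S,0) → 69.3505 60.0436 48.9030 35.5675 19.6046 0.4969 0.0000 0.0000 0.0000 0.0000
k=8: j=0 S=51.6839 intr=64.9061 cont=64.3856 V=64.9061[EX]; j=1 S=61.8665 intr=54.7235 cont=54.2030 V=54.7235[EX]; j=2 S=74.0552 intr=42.5348 cont=42.0143 V=42.5348[EX]; j=3 S=88.6454 intr=27.9446 cont=27.4241 V=27.9446[EX]; j=4 S=106.1100 intr=10.4800 cont=9.9595 V=10.4800[EX]; j=5 S=127.0155 intr=0.0000 cont=0.2461 V=0.2461[hold]; j=6 S=152.0397 intr=0.0000 cont=0.0000 V=0.0000[hold]; j=7 S=181.9941 intr=0.0000 cont=0.0000 V=0.0000[hold]; j=8 S=217.8500 intr=0.0000 cont=0.0000 V=0.0000[hold]  S*(8)=106.1100
k=7: j=0 S=56.5464 intr=60.0436 cont=59.5230 V=60.0436[EX]; j=1 S=67.6870 intr=48.9030 cont=48.3824 V=48.9030[EX]; j=2 S=81.0225 intr=35.5675 cont=35.0469 V=35.5675[EX]; j=3 S=96.9854 intr=19.6046 cont=19.0841 V=19.6046[EX]; j=4 S=116.0931 intr=0.4969 cont=5.3143 V=5.3143[hold]; j=5 S=138.9654 intr=0.0000 cont=0.1219 V=0.1219[hold]; j=6 S=166.3440 intr=0.0000 cont=0.0000 V=0.0000[hold]; j=7 S=199.1166 intr=0.0000 cont=0.0000 V=0.0000[hold]  S*(7)=96.9854
k=6: j=0 S=61.8665 intr=54.7235 cont=54.2030 V=54.7235[EX]; j=1 S=74.0552 intr=42.5348 cont=42.0143 V=42.5348[EX]; j=2 S=88.6454 intr=27.9446 cont=27.4241 V=27.9446[EX]; j=3 S=106.1100 intr=10.4800 cont=12.3691 V=12.3691[hold]; j=4 S=127.0155 intr=0.0000 cont=2.6933 V=2.6933[hold]; j=5 S=152.0397 intr=0.0000 cont=0.0604 V=0.0604[hold]; j=6 S=181.9941 intr=0.0000 cont=0.0000 V=0.0000[hold]  S*(6)=88.6454
k=5: j=0 S=67.6870 intr=48.9030 cont=48.3824 V=48.9030[EX]; j=1 S=81.0225 intr=35.5675 cont=35.0469 V=35.5675[EX]; j=2 S=96.9854 intr=19.6046 cont=20.0290 V=20.0290[hold]; j=3 S=116.0931 intr=0.4969 cont=7.4741 V=7.4741[hold]; j=4 S=138.9654 intr=0.0000 cont=1.3643 V=1.3643[hold]; j=5 S=166.3440 intr=0.0000 cont=0.0299 V=0.0299[hold]  S*(5)=81.0225
k=4: j=0 S=74.0552 intr=42.5348 cont=42.0143 V=42.5348[EX]; j=1 S=88.6454 intr=27.9446 cont=27.6364 V=27.9446[EX]; j=2 S=106.1100 intr=10.4800 cont=13.6597 V=13.6597[hold]; j=3 S=127.0155 intr=0.0000 cont=4.3846 V=4.3846[hold]; j=4 S=152.0397 intr=0.0000 cont=0.6908 V=0.6908[hold]  S*(4)=88.6454
k=3: j=0 S=81.0225 intr=35.5675 cont=35.0469 V=35.5675[EX]; j=1 S=96.9854 intr=19.6046 cont=20.6746 V=20.6746[hold]; j=2 S=116.0931 intr=0.4969 cont=8.9594 V=8.9594[hold]; j=3 S=138.9654 intr=0.0000 cont=2.5174 V=2.5174[hold]  S*(3)=81.0225
k=2: j=0 S=88.6454 intr=27.9446 cont=27.9593 V=27.9593[hold]; j=1 S=106.1100 intr=10.4800 cont=14.7224 V=14.7224[hold]; j=2 S=127.0155 intr=0.0000 cont=5.6971 V=5.6971[hold]  S*(2)=-
k=1: j=0 S=96.9854 intr=19.6046 cont=21.2134 V=21.2134[hold]; j=1 S=116.0931 intr=0.4969 cont=10.1422 V=10.1422[hold]  S*(1)=-
k=0: j=0 S=106.1100 intr=10.4800 cont=15.5809 V=15.5809[hold]  S*(0)=-

price = 15.5809
boundary = - - - 81.0225 88.6454 81.0225 88.6454 96.9854 106.1100
tree:
15.5809
21.2134 10.1422
27.9593 14.7224 5.6971
35.5675 20.6746 8.9594 2.5174
42.5348 27.9446 13.6597 4.3846 0.6908
48.9030 35.5675 20.0290 7.4741 1.3643 0.0299
54.7235 42.5348 27.9446 12.3691 2.6933 0.0604 0.0000
60.0436 48.9030 35.5675 19.6046 5.3143 0.1219 0.0000 0.0000
64.9061 54.7235 42.5348 27.9446 10.4800 0.2461 0.0000 0.0000 0.0000
69.3505 60.0436 48.9030 35.5675 19.6046 0.4969 0.0000 0.0000 0.0000 0.0000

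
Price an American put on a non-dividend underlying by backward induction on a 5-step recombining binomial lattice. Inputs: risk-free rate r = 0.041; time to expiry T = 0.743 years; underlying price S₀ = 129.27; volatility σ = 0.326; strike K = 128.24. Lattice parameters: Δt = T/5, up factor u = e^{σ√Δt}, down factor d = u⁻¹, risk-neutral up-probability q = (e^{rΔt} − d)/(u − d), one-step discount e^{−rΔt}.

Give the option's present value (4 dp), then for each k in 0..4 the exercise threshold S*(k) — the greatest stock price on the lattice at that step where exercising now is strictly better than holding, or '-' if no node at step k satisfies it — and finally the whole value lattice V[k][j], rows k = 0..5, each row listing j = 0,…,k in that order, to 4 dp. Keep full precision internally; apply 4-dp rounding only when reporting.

price = 12.9054
boundary = - - - 88.6678 100.5410
tree:
12.9054
19.5525 6.2263
28.5076 10.5808 1.8230
39.5722 17.4767 3.6168 0.0000
50.0432 27.6990 7.1755 0.0000 0.0000
59.2777 39.5722 14.2359 0.0000 0.0000 0.0000

params: Δt=0.14860 u=1.13391 d=0.88191 q=0.49287 e^(-rΔt)=0.99393
t_5 payoffs: 59.2777 39.5722 14.2359 0.0000 0.0000 0.0000
t_4: node(4,0) S=78.1968 payoff=50.0432 vs cont=49.2643 → 50.0432 [stop]  node(4,1) S=100.5410 payoff=27.6990 vs cont=26.9200 → 27.6990 [stop]  node(4,2) S=129.2700 payoff=0.0000 vs cont=7.1755 → 7.1755 [wait]  node(4,3) S=166.2081 payoff=0.0000 vs cont=0.0000 → 0.0000 [wait]  node(4,4) S=213.7010 payoff=0.0000 vs cont=0.0000 → 0.0000 [wait]  ⇒ S*(4)=100.5410
t_3: node(3,0) S=88.6678 payoff=39.5722 vs cont=38.7932 → 39.5722 [stop]  node(3,1) S=114.0041 payoff=14.2359 vs cont=17.4767 → 17.4767 [wait]  node(3,2) S=146.5801 payoff=0.0000 vs cont=3.6168 → 3.6168 [wait]  node(3,3) S=188.4644 payoff=0.0000 vs cont=0.0000 → 0.0000 [wait]  ⇒ S*(3)=88.6678
t_2: node(2,0) S=100.5410 payoff=27.6990 vs cont=28.5076 → 28.5076 [wait]  node(2,1) S=129.2700 payoff=0.0000 vs cont=10.5808 → 10.5808 [wait]  node(2,2) S=166.2081 payoff=0.0000 vs cont=1.8230 → 1.8230 [wait]  ⇒ S*(2)=-
t_1: node(1,0) S=114.0041 payoff=14.2359 vs cont=19.5525 → 19.5525 [wait]  node(1,1) S=146.5801 payoff=0.0000 vs cont=6.2263 → 6.2263 [wait]  ⇒ S*(1)=-
t_0: node(0,0) S=129.2700 payoff=0.0000 vs cont=12.9054 → 12.9054 [wait]  ⇒ S*(0)=-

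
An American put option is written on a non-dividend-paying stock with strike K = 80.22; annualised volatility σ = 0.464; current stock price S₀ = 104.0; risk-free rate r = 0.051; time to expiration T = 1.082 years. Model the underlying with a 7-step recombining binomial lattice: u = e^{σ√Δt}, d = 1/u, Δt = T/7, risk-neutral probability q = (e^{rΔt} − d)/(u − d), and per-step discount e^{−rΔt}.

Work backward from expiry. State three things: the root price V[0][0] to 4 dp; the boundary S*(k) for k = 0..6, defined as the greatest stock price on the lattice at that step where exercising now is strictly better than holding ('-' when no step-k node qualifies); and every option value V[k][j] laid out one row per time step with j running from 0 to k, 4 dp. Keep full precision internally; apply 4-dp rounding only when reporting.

params: Δt=0.15457 u=1.20012 d=0.83325 q=0.47609 e^(-rΔt)=0.99215
t_7 payoffs: 51.2164 38.4462 20.0534 0.0000 0.0000 0.0000 0.0000 0.0000
t_6: node(6,0) S=34.8079 payoff=45.4121 vs cont=44.7822 → 45.4121 [stop]  node(6,1) S=50.1337 payoff=30.0863 vs cont=29.4564 → 30.0863 [stop]  node(6,2) S=72.2074 payoff=8.0126 vs cont=10.4236 → 10.4236 [wait]  node(6,3) S=104.0000 payoff=0.0000 vs cont=0.0000 → 0.0000 [wait]  node(6,4) S=149.7908 payoff=0.0000 vs cont=0.0000 → 0.0000 [wait]  node(6,5) S=215.7430 payoff=0.0000 vs cont=0.0000 → 0.0000 [wait]  node(6,6) S=310.7338 payoff=0.0000 vs cont=0.0000 → 0.0000 [wait]  ⇒ S*(6)=50.1337
t_5: node(5,0) S=41.7738 payoff=38.4462 vs cont=37.8163 → 38.4462 [stop]  node(5,1) S=60.1666 payoff=20.0534 vs cont=20.5623 → 20.5623 [wait]  node(5,2) S=86.6578 payoff=0.0000 vs cont=5.4181 → 5.4181 [wait]  node(5,3) S=124.8128 payoff=0.0000 vs cont=0.0000 → 0.0000 [wait]  node(5,4) S=179.7674 payoff=0.0000 vs cont=0.0000 → 0.0000 [wait]  node(5,5) S=258.9182 payoff=0.0000 vs cont=0.0000 → 0.0000 [wait]  ⇒ S*(5)=41.7738
t_4: node(4,0) S=50.1337 payoff=30.0863 vs cont=29.6968 → 30.0863 [stop]  node(4,1) S=72.2074 payoff=8.0126 vs cont=13.2474 → 13.2474 [wait]  node(4,2) S=104.0000 payoff=0.0000 vs cont=2.8163 → 2.8163 [wait]  node(4,3) S=149.7908 payoff=0.0000 vs cont=0.0000 → 0.0000 [wait]  node(4,4) S=215.7430 payoff=0.0000 vs cont=0.0000 → 0.0000 [wait]  ⇒ S*(4)=50.1337
t_3: node(3,0) S=60.1666 payoff=20.0534 vs cont=21.8961 → 21.8961 [wait]  node(3,1) S=86.6578 payoff=0.0000 vs cont=8.2162 → 8.2162 [wait]  node(3,2) S=124.8128 payoff=0.0000 vs cont=1.4639 → 1.4639 [wait]  node(3,3) S=179.7674 payoff=0.0000 vs cont=0.0000 → 0.0000 [wait]  ⇒ S*(3)=-
t_2: node(2,0) S=72.2074 payoff=8.0126 vs cont=15.2625 → 15.2625 [wait]  node(2,1) S=104.0000 payoff=0.0000 vs cont=4.9622 → 4.9622 [wait]  node(2,2) S=149.7908 payoff=0.0000 vs cont=0.7609 → 0.7609 [wait]  ⇒ S*(2)=-
t_1: node(1,0) S=86.6578 payoff=0.0000 vs cont=10.2773 → 10.2773 [wait]  node(1,1) S=124.8128 payoff=0.0000 vs cont=2.9388 → 2.9388 [wait]  ⇒ S*(1)=-
t_0: node(0,0) S=104.0000 payoff=0.0000 vs cont=6.7302 → 6.7302 [wait]  ⇒ S*(0)=-

price = 6.7302
boundary = - - - - 50.1337 41.7738 50.1337
tree:
6.7302
10.2773 2.9388
15.2625 4.9622 0.7609
21.8961 8.2162 1.4639 0.0000
30.0863 13.2474 2.8163 0.0000 0.0000
38.4462 20.5623 5.4181 0.0000 0.0000 0.0000
45.4121 30.0863 10.4236 0.0000 0.0000 0.0000 0.0000
51.2164 38.4462 20.0534 0.0000 0.0000 0.0000 0.0000 0.0000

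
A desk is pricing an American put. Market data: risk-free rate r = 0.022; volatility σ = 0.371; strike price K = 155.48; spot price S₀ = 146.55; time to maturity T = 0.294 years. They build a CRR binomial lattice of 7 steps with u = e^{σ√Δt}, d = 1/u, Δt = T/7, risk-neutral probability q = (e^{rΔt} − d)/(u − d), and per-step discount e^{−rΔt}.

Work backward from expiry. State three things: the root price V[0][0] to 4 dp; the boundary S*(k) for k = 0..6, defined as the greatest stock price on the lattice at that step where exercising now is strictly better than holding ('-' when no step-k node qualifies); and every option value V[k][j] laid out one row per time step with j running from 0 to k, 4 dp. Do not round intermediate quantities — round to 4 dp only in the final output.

Δt=0.04200  u=1.07900  d=0.92679  q=0.48707  discount=0.99908
step 7 (expiry): payoffs max(K−S,0) = 69.4118 55.2763 38.8193 19.6595 0.0000 0.0000 0.0000 0.0000
step 6: (k=6,j=0): S=92.8674, (K−S)⁺=62.6126, hold=62.4690 ⇒ V=62.6126 exercise | (k=6,j=1): S=108.1195, (K−S)⁺=47.3605, hold=47.2169 ⇒ V=47.3605 exercise | (k=6,j=2): S=125.8766, (K−S)⁺=29.6034, hold=29.4598 ⇒ V=29.6034 exercise | (k=6,j=3): S=146.5500, (K−S)⁺=8.9300, hold=10.0745 ⇒ V=10.0745 continue | (k=6,j=4): S=170.6187, (K−S)⁺=0.0000, hold=0.0000 ⇒ V=0.0000 continue | (k=6,j=5): S=198.6404, (K−S)⁺=0.0000, hold=0.0000 ⇒ V=0.0000 continue | (k=6,j=6): S=231.2642, (K−S)⁺=0.0000, hold=0.0000 ⇒ V=0.0000 continue  boundary S*=125.8766
step 5: (k=5,j=0): S=100.2037, (K−S)⁺=55.2763, hold=55.1327 ⇒ V=55.2763 exercise | (k=5,j=1): S=116.6607, (K−S)⁺=38.8193, hold=38.6757 ⇒ V=38.8193 exercise | (k=5,j=2): S=135.8205, (K−S)⁺=19.6595, hold=20.0728 ⇒ V=20.0728 continue | (k=5,j=3): S=158.1271, (K−S)⁺=0.0000, hold=5.1627 ⇒ V=5.1627 continue | (k=5,j=4): S=184.0972, (K−S)⁺=0.0000, hold=0.0000 ⇒ V=0.0000 continue | (k=5,j=5): S=214.3325, (K−S)⁺=0.0000, hold=0.0000 ⇒ V=0.0000 continue  boundary S*=116.6607
step 4: (k=4,j=0): S=108.1195, (K−S)⁺=47.3605, hold=47.2169 ⇒ V=47.3605 exercise | (k=4,j=1): S=125.8766, (K−S)⁺=29.6034, hold=29.6610 ⇒ V=29.6610 continue | (k=4,j=2): S=146.5500, (K−S)⁺=8.9300, hold=12.7987 ⇒ V=12.7987 continue | (k=4,j=3): S=170.6187, (K−S)⁺=0.0000, hold=2.6456 ⇒ V=2.6456 continue | (k=4,j=4): S=198.6404, (K−S)⁺=0.0000, hold=0.0000 ⇒ V=0.0000 continue  boundary S*=108.1195
step 3: (k=3,j=0): S=116.6607, (K−S)⁺=38.8193, hold=38.7037 ⇒ V=38.8193 exercise | (k=3,j=1): S=135.8205, (K−S)⁺=19.6595, hold=21.4280 ⇒ V=21.4280 continue | (k=3,j=2): S=158.1271, (K−S)⁺=0.0000, hold=7.8461 ⇒ V=7.8461 continue | (k=3,j=3): S=184.0972, (K−S)⁺=0.0000, hold=1.3558 ⇒ V=1.3558 continue  boundary S*=116.6607
step 2: (k=2,j=0): S=125.8766, (K−S)⁺=29.6034, hold=30.3204 ⇒ V=30.3204 continue | (k=2,j=1): S=146.5500, (K−S)⁺=8.9300, hold=14.7989 ⇒ V=14.7989 continue | (k=2,j=2): S=170.6187, (K−S)⁺=0.0000, hold=4.6805 ⇒ V=4.6805 continue  boundary S*=-
step 1: (k=1,j=0): S=135.8205, (K−S)⁺=19.6595, hold=22.7393 ⇒ V=22.7393 continue | (k=1,j=1): S=158.1271, (K−S)⁺=0.0000, hold=9.8614 ⇒ V=9.8614 continue  boundary S*=-
step 0: (k=0,j=0): S=146.5500, (K−S)⁺=8.9300, hold=16.4516 ⇒ V=16.4516 continue  boundary S*=-

price = 16.4516
boundary = - - - 116.6607 108.1195 116.6607 125.8766
tree:
16.4516
22.7393 9.8614
30.3204 14.7989 4.6805
38.8193 21.4280 7.8461 1.3558
47.3605 29.6610 12.7987 2.6456 0.0000
55.2763 38.8193 20.0728 5.1627 0.0000 0.0000
62.6126 47.3605 29.6034 10.0745 0.0000 0.0000 0.0000
69.4118 55.2763 38.8193 19.6595 0.0000 0.0000 0.0000 0.0000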